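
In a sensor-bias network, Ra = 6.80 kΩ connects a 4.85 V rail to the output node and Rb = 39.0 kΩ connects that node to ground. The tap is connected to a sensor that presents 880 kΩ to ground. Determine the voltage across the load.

V_out ≈ 4.10 V

The load sits in parallel with Rb: Rb‖R_L = (39.0 × 880) / (39.0 + 880) = 37.34 kΩ.
V_out = 4.85 × 37.34 / (6.80 + 37.34) = 4.85 × 37.34/44.14 = 4.10 V.
(Unloaded it would have been 4.13 V.)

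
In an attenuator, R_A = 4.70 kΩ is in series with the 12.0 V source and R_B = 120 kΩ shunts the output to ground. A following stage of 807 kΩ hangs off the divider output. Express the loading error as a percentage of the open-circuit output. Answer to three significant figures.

The divider's output (Thévenin) resistance is R_A‖R_B = 4.523 kΩ.
Fractional drop under load = R_th/(R_th + R_L) = 4.523 / (4.523 + 807) = 0.005573.
So the output falls by 0.557 %.

0.557 %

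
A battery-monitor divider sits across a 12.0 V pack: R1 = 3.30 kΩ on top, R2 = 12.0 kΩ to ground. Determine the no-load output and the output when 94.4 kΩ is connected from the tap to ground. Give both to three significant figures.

Unloaded: 9.41 V; loaded: 9.16 V

Open-circuit: V = 12.0 × 12.0/(3.30 + 12.0) = 9.41 V.
With the load, R2 becomes R2‖R_L = 10.65 kΩ, so V = 12.0 × 10.65/13.95 = 9.16 V.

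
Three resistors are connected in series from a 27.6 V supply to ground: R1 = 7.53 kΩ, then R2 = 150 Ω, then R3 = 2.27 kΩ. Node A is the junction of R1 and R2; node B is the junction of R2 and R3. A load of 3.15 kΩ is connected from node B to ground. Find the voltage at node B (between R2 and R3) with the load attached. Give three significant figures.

V ≈ 4.05 V

At node B, R3 is in parallel with the load: R3‖R_L = 1319 Ω.
Below node A the resistance is R2 + (R3‖R_L) = 1469 Ω, so V_A = 27.6 × 1469/8999 = 4.506 V.
Then V_B = V_A × (R3‖R_L)/(R2 + R3‖R_L) = 4.506 × 1319/1469 = 4.05 V.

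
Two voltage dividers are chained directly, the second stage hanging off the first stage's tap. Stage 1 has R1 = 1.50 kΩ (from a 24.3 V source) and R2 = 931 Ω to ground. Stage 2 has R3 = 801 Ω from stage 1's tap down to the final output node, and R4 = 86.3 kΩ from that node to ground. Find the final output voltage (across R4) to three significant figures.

V_out ≈ 9.16 V

Stage 2 presents R3+R4 = 87100 Ω as a load on stage 1's tap.
Stage 1's lower leg becomes R2‖(R3+R4) = 921.2 Ω, so V_mid = 24.3 × 921.2/2421 = 9.245 V.
Stage 2 is itself unloaded: V_out = V_mid × R4/(R3+R4) = 9.245 × 86300/87100 = 9.16 V.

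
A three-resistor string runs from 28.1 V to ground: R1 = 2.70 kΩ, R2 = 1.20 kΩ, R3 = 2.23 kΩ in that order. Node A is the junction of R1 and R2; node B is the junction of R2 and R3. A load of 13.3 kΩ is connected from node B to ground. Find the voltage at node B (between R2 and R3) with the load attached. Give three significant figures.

At node B, R3 is in parallel with the load: R3‖R_L = 1.910 kΩ.
Below node A the resistance is R2 + (R3‖R_L) = 3.110 kΩ, so V_A = 28.1 × 3.110/5.810 = 15.04 V.
Then V_B = V_A × (R3‖R_L)/(R2 + R3‖R_L) = 15.04 × 1.910/3.110 = 9.24 V.

V ≈ 9.24 V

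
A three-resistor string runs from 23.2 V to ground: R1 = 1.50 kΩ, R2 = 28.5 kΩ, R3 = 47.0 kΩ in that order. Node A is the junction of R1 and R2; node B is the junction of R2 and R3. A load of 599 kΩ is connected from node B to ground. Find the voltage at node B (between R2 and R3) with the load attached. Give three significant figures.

At node B, R3 is in parallel with the load: R3‖R_L = 43.58 kΩ.
Below node A the resistance is R2 + (R3‖R_L) = 72.08 kΩ, so V_A = 23.2 × 72.08/73.58 = 22.73 V.
Then V_B = V_A × (R3‖R_L)/(R2 + R3‖R_L) = 22.73 × 43.58/72.08 = 13.7 V.

V ≈ 13.7 V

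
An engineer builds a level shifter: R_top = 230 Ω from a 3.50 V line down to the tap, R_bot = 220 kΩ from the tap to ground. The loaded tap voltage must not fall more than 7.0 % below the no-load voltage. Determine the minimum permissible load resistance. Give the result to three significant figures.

R_L(min) ≈ 3.05 kΩ

Output resistance R_th = R_top‖R_bot = (230 × 220000)/220200 = 229.8 Ω.
The fractional drop is R_th/(R_th + R_L); requiring this ≤ 0.0700 gives R_L ≥ R_th(1/0.0700 − 1) = 229.8 × 13.29 = 3.05 kΩ.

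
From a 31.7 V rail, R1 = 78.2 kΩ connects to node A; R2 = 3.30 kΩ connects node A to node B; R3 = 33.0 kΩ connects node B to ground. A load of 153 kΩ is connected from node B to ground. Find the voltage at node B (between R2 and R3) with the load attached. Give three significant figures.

V ≈ 7.92 V

At node B, R3 is in parallel with the load: R3‖R_L = 27.15 kΩ.
Below node A the resistance is R2 + (R3‖R_L) = 30.45 kΩ, so V_A = 31.7 × 30.45/108.6 = 8.883 V.
Then V_B = V_A × (R3‖R_L)/(R2 + R3‖R_L) = 8.883 × 27.15/30.45 = 7.92 V.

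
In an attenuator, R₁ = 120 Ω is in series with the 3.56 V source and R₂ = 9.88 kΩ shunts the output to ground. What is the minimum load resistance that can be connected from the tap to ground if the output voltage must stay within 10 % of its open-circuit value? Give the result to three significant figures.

Output resistance R_th = R₁‖R₂ = (120 × 9880)/10000 = 118.6 Ω.
The fractional drop is R_th/(R_th + R_L); requiring this ≤ 0.100 gives R_L ≥ R_th(1/0.100 − 1) = 118.6 × 9.000 = 1.07 kΩ.

R_L(min) ≈ 1.07 kΩ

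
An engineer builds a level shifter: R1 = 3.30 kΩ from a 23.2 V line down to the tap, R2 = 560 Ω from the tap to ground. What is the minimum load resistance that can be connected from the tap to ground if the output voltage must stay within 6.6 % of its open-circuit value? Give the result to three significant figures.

R_L(min) ≈ 6.78 kΩ

Output resistance R_th = R1‖R2 = (3300 × 560)/3860 = 478.8 Ω.
The fractional drop is R_th/(R_th + R_L); requiring this ≤ 0.0660 gives R_L ≥ R_th(1/0.0660 − 1) = 478.8 × 14.15 = 6.78 kΩ.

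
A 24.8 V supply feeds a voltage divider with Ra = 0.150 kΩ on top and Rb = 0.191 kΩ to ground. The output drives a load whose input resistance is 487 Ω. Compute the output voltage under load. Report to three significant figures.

V_out ≈ 11.8 V

The load sits in parallel with Rb: Rb‖R_L = (191 × 487) / (191 + 487) = 137.2 Ω.
V_out = 24.8 × 137.2 / (150 + 137.2) = 24.8 × 137.2/287.2 = 11.8 V.
(Unloaded it would have been 13.9 V.)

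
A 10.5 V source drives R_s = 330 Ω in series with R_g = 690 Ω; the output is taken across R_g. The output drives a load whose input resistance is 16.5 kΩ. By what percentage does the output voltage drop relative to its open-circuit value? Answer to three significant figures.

The divider's output (Thévenin) resistance is R_s‖R_g = 223.2 Ω.
Fractional drop under load = R_th/(R_th + R_L) = 223.2 / (223.2 + 16500) = 0.01335.
So the output falls by 1.33 %.

1.33 %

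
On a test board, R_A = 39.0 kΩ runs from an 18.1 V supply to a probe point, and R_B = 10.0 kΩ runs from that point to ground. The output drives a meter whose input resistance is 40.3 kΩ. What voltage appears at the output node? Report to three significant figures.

V_out ≈ 3.08 V

The load sits in parallel with R_B: R_B‖R_L = (10.0 × 40.3) / (10.0 + 40.3) = 8.012 kΩ.
V_out = 18.1 × 8.012 / (39.0 + 8.012) = 18.1 × 8.012/47.01 = 3.08 V.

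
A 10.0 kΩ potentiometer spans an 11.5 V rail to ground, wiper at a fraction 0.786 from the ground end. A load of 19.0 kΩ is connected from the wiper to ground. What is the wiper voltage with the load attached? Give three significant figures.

V ≈ 8.30 V

The wiper splits the pot into (1−α)R = 2.140 kΩ above and αR = 7.860 kΩ below.
Lower section ‖ load = 5.560 kΩ.
V_wiper = 11.5 × 5.560/(2.140 + 5.560) = 8.30 V.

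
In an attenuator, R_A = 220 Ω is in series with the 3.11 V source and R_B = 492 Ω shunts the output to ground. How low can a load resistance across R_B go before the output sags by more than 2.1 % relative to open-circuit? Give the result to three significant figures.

R_L(min) ≈ 7.09 kΩ

Output resistance R_th = R_A‖R_B = (220 × 492)/712.0 = 152.0 Ω.
The fractional drop is R_th/(R_th + R_L); requiring this ≤ 0.0210 gives R_L ≥ R_th(1/0.0210 − 1) = 152.0 × 46.62 = 7.09 kΩ.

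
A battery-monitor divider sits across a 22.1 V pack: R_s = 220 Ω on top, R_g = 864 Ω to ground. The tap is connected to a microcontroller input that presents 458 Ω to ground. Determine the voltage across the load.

The load sits in parallel with R_g: R_g‖R_L = (864 × 458) / (864 + 458) = 299.3 Ω.
V_out = 22.1 × 299.3 / (220 + 299.3) = 22.1 × 299.3/519.3 = 12.7 V.

V_out ≈ 12.7 V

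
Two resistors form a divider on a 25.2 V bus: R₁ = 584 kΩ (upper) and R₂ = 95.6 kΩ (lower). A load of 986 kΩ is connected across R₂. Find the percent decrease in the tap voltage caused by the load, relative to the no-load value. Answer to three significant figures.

7.69 %

The divider's output (Thévenin) resistance is R₁‖R₂ = 82.15 kΩ.
Fractional drop under load = R_th/(R_th + R_L) = 82.15 / (82.15 + 986) = 0.07691.
So the output falls by 7.69 %.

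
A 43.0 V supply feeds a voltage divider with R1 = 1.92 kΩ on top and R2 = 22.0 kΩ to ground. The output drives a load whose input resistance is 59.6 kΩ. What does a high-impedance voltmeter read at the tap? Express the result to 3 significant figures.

V_out ≈ 38.4 V

The load sits in parallel with R2: R2‖R_L = (22.0 × 59.6) / (22.0 + 59.6) = 16.07 kΩ.
V_out = 43.0 × 16.07 / (1.92 + 16.07) = 43.0 × 16.07/17.99 = 38.4 V.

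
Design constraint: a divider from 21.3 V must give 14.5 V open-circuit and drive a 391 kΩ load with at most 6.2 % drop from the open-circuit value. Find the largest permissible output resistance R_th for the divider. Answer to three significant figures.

Loading drop = R_th/(R_th + R_L) ≤ 0.0620, so R_th ≤ R_L · ε/(1−ε) = 391 kΩ × 0.0620/0.9380 = 25.8 kΩ.

R_th ≤ 25.8 kΩ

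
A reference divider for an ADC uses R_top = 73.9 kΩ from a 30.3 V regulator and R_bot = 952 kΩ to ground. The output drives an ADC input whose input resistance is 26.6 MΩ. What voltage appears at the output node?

V_out ≈ 28.0 V

The load sits in parallel with R_bot: R_bot‖R_L = (952 × 26600) / (952 + 26600) = 919.1 kΩ.
V_out = 30.3 × 919.1 / (73.9 + 919.1) = 30.3 × 919.1/993.0 = 28.0 V.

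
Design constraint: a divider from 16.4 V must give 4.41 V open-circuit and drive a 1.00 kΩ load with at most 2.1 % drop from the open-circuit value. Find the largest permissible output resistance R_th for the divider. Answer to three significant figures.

R_th ≤ 21.5 Ω

Loading drop = R_th/(R_th + R_L) ≤ 0.0210, so R_th ≤ R_L · ε/(1−ε) = 1.00 kΩ × 0.0210/0.9790 = 21.5 Ω.
(Any R1, R2 with R2/(R1+R2) = 0.269 and R1‖R2 ≤ 21.5 Ω will meet the spec.)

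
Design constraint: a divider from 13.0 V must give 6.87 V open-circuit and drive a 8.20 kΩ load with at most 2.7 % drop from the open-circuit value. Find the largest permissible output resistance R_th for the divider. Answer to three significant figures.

Loading drop = R_th/(R_th + R_L) ≤ 0.0270, so R_th ≤ R_L · ε/(1−ε) = 8.20 kΩ × 0.0270/0.9730 = 228 Ω.

R_th ≤ 228 Ω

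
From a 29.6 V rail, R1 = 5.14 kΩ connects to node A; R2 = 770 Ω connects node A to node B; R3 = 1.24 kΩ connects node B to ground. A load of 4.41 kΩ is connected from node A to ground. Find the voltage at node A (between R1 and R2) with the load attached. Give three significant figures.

Below node A the series string R2+R3 = 2010 Ω sits in parallel with the 4410 Ω load: 1381 Ω.
V_A = 29.6 × 1381/(5140 + 1381) = 6.27 V.

V ≈ 6.27 V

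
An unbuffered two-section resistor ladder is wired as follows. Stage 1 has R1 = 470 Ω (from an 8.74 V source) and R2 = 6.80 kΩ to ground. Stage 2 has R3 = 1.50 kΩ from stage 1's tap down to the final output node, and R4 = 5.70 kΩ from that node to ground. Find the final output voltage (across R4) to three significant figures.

Stage 2 presents R3+R4 = 7200 Ω as a load on stage 1's tap.
Stage 1's lower leg becomes R2‖(R3+R4) = 3497 Ω, so V_mid = 8.74 × 3497/3967 = 7.705 V.
Stage 2 is itself unloaded: V_out = V_mid × R4/(R3+R4) = 7.705 × 5700/7200 = 6.10 V.

V_out ≈ 6.10 V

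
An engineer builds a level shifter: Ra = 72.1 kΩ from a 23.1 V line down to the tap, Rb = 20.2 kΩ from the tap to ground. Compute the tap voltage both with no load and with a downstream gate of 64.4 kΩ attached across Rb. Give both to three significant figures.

Open-circuit: V = 23.1 × 20.2/(72.1 + 20.2) = 5.06 V.
With the load, Rb becomes Rb‖R_L = 15.38 kΩ, so V = 23.1 × 15.38/87.48 = 4.06 V.

Unloaded: 5.06 V; loaded: 4.06 V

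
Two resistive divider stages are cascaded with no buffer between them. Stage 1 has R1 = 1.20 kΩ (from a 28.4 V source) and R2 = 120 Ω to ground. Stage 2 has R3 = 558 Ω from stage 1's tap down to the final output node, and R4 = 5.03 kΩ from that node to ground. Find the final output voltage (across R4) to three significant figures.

V_out ≈ 2.28 V

Stage 2 presents R3+R4 = 5588 Ω as a load on stage 1's tap.
Stage 1's lower leg becomes R2‖(R3+R4) = 117.5 Ω, so V_mid = 28.4 × 117.5/1317 = 2.532 V.
Stage 2 is itself unloaded: V_out = V_mid × R4/(R3+R4) = 2.532 × 5030/5588 = 2.28 V.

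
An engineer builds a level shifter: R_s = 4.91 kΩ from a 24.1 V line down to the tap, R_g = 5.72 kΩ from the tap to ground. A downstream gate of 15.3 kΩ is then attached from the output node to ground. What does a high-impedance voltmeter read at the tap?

The load sits in parallel with R_g: R_g‖R_L = (5.72 × 15.3) / (5.72 + 15.3) = 4.163 kΩ.
V_out = 24.1 × 4.163 / (4.91 + 4.163) = 24.1 × 4.163/9.073 = 11.1 V.
(Unloaded it would have been 13.0 V.)

V_out ≈ 11.1 V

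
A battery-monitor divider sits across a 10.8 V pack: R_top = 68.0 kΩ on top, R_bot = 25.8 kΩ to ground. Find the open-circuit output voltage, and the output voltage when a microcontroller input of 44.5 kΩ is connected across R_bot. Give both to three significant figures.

Open-circuit: V = 10.8 × 25.8/(68.0 + 25.8) = 2.97 V.
With the load, R_bot becomes R_bot‖R_L = 16.33 kΩ, so V = 10.8 × 16.33/84.33 = 2.09 V.

Unloaded: 2.97 V; loaded: 2.09 V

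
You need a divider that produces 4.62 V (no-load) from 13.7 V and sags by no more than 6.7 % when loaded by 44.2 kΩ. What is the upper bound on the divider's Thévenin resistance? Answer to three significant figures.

R_th ≤ 3.17 kΩ

Loading drop = R_th/(R_th + R_L) ≤ 0.0670, so R_th ≤ R_L · ε/(1−ε) = 44.2 kΩ × 0.0670/0.9330 = 3.17 kΩ.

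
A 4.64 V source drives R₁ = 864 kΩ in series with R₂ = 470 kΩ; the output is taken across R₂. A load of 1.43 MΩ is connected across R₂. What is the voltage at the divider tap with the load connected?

V_out ≈ 1.35 V

The load sits in parallel with R₂: R₂‖R_L = (470 × 1430) / (470 + 1430) = 353.7 kΩ.
V_out = 4.64 × 353.7 / (864 + 353.7) = 4.64 × 353.7/1218 = 1.35 V.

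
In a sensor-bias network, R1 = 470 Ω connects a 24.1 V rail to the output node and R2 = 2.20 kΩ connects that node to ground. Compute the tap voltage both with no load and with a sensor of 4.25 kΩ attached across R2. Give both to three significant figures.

Unloaded: 19.9 V; loaded: 18.2 V

Open-circuit: V = 24.1 × 2200/(470 + 2200) = 19.9 V.
With the load, R2 becomes R2‖R_L = 1450 Ω, so V = 24.1 × 1450/1920 = 18.2 V.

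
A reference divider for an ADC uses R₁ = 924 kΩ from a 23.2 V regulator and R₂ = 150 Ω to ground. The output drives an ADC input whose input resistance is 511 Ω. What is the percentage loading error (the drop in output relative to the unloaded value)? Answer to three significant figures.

Unloaded V = 23.2 × 150/924200 = 0.003766 V.
Loaded: R₂‖R_L = 116.0 Ω, giving V = 23.2 × 116.0/924100 = 0.002911 V.
Drop = (0.003766 − 0.002911) / 0.003766 = 22.7 %.

22.7 %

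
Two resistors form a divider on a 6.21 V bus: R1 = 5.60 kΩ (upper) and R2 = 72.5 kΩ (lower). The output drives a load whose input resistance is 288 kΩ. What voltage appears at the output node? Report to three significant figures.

V_out ≈ 5.66 V

The load sits in parallel with R2: R2‖R_L = (72.5 × 288) / (72.5 + 288) = 57.92 kΩ.
V_out = 6.21 × 57.92 / (5.60 + 57.92) = 6.21 × 57.92/63.52 = 5.66 V.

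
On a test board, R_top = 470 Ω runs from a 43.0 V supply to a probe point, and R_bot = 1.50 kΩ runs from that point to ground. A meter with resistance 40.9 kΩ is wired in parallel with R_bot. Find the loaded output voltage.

The load sits in parallel with R_bot: R_bot‖R_L = (1500 × 40900) / (1500 + 40900) = 1447 Ω.
V_out = 43.0 × 1447 / (470 + 1447) = 43.0 × 1447/1917 = 32.5 V.

V_out ≈ 32.5 V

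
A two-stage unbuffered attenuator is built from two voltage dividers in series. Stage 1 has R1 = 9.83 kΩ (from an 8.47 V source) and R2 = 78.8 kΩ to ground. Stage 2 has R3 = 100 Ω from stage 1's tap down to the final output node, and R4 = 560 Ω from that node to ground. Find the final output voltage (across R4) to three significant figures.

V_out ≈ 0.449 V

Stage 2 presents R3+R4 = 660.0 Ω as a load on stage 1's tap.
Stage 1's lower leg becomes R2‖(R3+R4) = 654.5 Ω, so V_mid = 8.47 × 654.5/10480 = 0.5288 V.
Stage 2 is itself unloaded: V_out = V_mid × R4/(R3+R4) = 0.5288 × 560/660.0 = 0.449 V.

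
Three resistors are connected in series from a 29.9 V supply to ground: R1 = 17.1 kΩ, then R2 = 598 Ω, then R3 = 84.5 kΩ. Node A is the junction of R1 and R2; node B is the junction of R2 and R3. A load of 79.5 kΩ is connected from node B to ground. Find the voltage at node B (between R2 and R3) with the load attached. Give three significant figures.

At node B, R3 is in parallel with the load: R3‖R_L = 40960 Ω.
Below node A the resistance is R2 + (R3‖R_L) = 41560 Ω, so V_A = 29.9 × 41560/58660 = 21.18 V.
Then V_B = V_A × (R3‖R_L)/(R2 + R3‖R_L) = 21.18 × 40960/41560 = 20.9 V.

V ≈ 20.9 V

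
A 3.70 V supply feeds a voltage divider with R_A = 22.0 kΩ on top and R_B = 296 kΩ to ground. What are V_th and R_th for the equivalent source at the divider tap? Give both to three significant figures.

V_th is the open-circuit tap voltage: 3.70 × 296/(22.0 + 296) = 3.44 V.
With the supply zeroed, R_A and R_B appear in parallel from the tap: R_th = R_A‖R_B = (22.0 × 296)/318.0 = 20.5 kΩ.

V_th = 3.44 V, R_th = 20.5 kΩ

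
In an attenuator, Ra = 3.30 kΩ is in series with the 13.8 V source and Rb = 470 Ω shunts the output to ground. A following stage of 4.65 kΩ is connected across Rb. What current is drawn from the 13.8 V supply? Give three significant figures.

I ≈ 3.70 mA

Rb‖R_L = 426.9 Ω, so the source sees Ra + Rb‖R_L = 3727 Ω.
I = 13.8 V / 3727 Ω = 3.70 mA.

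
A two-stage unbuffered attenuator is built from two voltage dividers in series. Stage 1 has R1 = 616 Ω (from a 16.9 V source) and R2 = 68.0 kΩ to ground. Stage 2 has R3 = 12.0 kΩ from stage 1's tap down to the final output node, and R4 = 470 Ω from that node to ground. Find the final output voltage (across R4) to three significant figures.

Stage 2 presents R3+R4 = 12470 Ω as a load on stage 1's tap.
Stage 1's lower leg becomes R2‖(R3+R4) = 10540 Ω, so V_mid = 16.9 × 10540/11150 = 15.97 V.
Stage 2 is itself unloaded: V_out = V_mid × R4/(R3+R4) = 15.97 × 470/12470 = 0.602 V.

V_out ≈ 0.602 V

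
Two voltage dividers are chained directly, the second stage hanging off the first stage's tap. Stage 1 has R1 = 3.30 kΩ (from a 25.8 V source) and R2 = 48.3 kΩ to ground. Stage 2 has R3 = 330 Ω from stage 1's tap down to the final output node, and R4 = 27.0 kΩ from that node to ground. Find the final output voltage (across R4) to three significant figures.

V_out ≈ 21.4 V

Stage 2 presents R3+R4 = 27330 Ω as a load on stage 1's tap.
Stage 1's lower leg becomes R2‖(R3+R4) = 17450 Ω, so V_mid = 25.8 × 17450/20750 = 21.70 V.
Stage 2 is itself unloaded: V_out = V_mid × R4/(R3+R4) = 21.70 × 27000/27330 = 21.4 V.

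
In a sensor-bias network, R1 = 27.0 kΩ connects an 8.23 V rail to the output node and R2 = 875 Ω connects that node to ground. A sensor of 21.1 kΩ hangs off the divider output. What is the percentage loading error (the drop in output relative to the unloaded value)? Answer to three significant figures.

3.86 %

The divider's output (Thévenin) resistance is R1‖R2 = 847.5 Ω.
Fractional drop under load = R_th/(R_th + R_L) = 847.5 / (847.5 + 21100) = 0.03862.
So the output falls by 3.86 %.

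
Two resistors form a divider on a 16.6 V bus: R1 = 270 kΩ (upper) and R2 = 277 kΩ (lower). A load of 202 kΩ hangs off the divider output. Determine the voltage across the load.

V_out ≈ 5.01 V

The load sits in parallel with R2: R2‖R_L = (277 × 202) / (277 + 202) = 116.8 kΩ.
V_out = 16.6 × 116.8 / (270 + 116.8) = 16.6 × 116.8/386.8 = 5.01 V.
(Unloaded it would have been 8.41 V.)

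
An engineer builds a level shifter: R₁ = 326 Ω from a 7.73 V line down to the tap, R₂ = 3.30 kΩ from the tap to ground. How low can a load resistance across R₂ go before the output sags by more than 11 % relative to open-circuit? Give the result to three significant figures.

Output resistance R_th = R₁‖R₂ = (326 × 3300)/3626 = 296.7 Ω.
The fractional drop is R_th/(R_th + R_L); requiring this ≤ 0.110 gives R_L ≥ R_th(1/0.110 − 1) = 296.7 × 8.091 = 2.40 kΩ.

R_L(min) ≈ 2.40 kΩ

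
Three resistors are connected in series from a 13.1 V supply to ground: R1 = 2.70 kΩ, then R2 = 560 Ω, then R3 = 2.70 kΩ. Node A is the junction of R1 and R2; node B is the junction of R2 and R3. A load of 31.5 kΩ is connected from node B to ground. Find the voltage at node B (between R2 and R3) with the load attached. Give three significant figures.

V ≈ 5.67 V

At node B, R3 is in parallel with the load: R3‖R_L = 2487 Ω.
Below node A the resistance is R2 + (R3‖R_L) = 3047 Ω, so V_A = 13.1 × 3047/5747 = 6.945 V.
Then V_B = V_A × (R3‖R_L)/(R2 + R3‖R_L) = 6.945 × 2487/3047 = 5.67 V.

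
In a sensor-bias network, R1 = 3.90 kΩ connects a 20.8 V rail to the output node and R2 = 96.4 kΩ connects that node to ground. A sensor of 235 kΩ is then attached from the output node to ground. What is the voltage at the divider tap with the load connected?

V_out ≈ 19.7 V

The load sits in parallel with R2: R2‖R_L = (96.4 × 235) / (96.4 + 235) = 68.36 kΩ.
V_out = 20.8 × 68.36 / (3.90 + 68.36) = 20.8 × 68.36/72.26 = 19.7 V.
(Unloaded it would have been 20.0 V.)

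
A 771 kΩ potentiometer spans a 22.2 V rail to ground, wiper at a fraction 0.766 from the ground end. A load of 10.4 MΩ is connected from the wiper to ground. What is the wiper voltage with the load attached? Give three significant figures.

The wiper splits the pot into (1−α)R = 180.4 kΩ above and αR = 590.6 kΩ below.
Lower section ‖ load = 558.9 kΩ.
V_wiper = 22.2 × 558.9/(180.4 + 558.9) = 16.8 V.

V ≈ 16.8 V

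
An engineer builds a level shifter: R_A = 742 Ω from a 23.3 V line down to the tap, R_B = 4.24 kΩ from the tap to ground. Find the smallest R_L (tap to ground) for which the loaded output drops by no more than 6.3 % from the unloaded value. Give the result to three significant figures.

R_L(min) ≈ 9.39 kΩ

Output resistance R_th = R_A‖R_B = (742 × 4240)/4982 = 631.5 Ω.
The fractional drop is R_th/(R_th + R_L); requiring this ≤ 0.0630 gives R_L ≥ R_th(1/0.0630 − 1) = 631.5 × 14.87 = 9.39 kΩ.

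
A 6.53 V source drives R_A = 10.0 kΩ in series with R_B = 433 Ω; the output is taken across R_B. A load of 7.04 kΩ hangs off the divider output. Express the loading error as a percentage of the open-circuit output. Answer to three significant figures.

The divider's output (Thévenin) resistance is R_A‖R_B = 415.0 Ω.
Fractional drop under load = R_th/(R_th + R_L) = 415.0 / (415.0 + 7040) = 0.05567.
So the output falls by 5.57 %.

5.57 %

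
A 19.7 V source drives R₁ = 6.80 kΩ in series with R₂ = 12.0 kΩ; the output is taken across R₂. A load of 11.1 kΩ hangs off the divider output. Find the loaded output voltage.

V_out ≈ 9.04 V

The load sits in parallel with R₂: R₂‖R_L = (12.0 × 11.1) / (12.0 + 11.1) = 5.766 kΩ.
V_out = 19.7 × 5.766 / (6.80 + 5.766) = 19.7 × 5.766/12.57 = 9.04 V.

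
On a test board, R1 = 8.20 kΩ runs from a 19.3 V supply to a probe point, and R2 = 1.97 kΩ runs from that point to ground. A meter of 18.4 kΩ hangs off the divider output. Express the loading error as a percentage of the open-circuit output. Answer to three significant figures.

The divider's output (Thévenin) resistance is R1‖R2 = 1.588 kΩ.
Fractional drop under load = R_th/(R_th + R_L) = 1.588 / (1.588 + 18.4) = 0.07947.
So the output falls by 7.95 %.

7.95 %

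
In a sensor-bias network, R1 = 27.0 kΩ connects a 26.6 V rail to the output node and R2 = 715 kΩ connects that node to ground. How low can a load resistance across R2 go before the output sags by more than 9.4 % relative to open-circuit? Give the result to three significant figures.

Output resistance R_th = R1‖R2 = (27.0 × 715)/742.0 = 26.02 kΩ.
The fractional drop is R_th/(R_th + R_L); requiring this ≤ 0.0940 gives R_L ≥ R_th(1/0.0940 − 1) = 26.02 × 9.638 = 251 kΩ.

R_L(min) ≈ 251 kΩ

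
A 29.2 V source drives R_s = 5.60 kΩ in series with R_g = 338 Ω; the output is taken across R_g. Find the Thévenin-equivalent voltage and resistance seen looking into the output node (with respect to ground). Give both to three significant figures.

V_th = 1.66 V, R_th = 319 Ω

V_th is the open-circuit tap voltage: 29.2 × 338/(5600 + 338) = 1.66 V.
With the supply zeroed, R_s and R_g appear in parallel from the tap: R_th = R_s‖R_g = (5600 × 338)/5938 = 319 Ω.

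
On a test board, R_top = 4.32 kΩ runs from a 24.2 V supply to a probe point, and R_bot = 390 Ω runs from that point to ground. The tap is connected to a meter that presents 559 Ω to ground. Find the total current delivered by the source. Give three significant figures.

I ≈ 5.32 mA

R_bot‖R_L = 229.7 Ω, so the source sees R_top + R_bot‖R_L = 4550 Ω.
I = 24.2 V / 4550 Ω = 5.32 mA.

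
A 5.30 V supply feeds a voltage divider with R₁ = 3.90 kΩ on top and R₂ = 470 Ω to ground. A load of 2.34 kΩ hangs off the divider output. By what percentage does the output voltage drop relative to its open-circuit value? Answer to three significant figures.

Unloaded V = 5.30 × 470/4370 = 0.5700 V.
Loaded: R₂‖R_L = 391.4 Ω, giving V = 5.30 × 391.4/4291 = 0.4834 V.
Drop = (0.5700 − 0.4834) / 0.5700 = 15.2 %.

15.2 %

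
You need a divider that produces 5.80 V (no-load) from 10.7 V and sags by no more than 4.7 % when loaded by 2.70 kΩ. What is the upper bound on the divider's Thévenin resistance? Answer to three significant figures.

R_th ≤ 133 Ω

Loading drop = R_th/(R_th + R_L) ≤ 0.0470, so R_th ≤ R_L · ε/(1−ε) = 2.70 kΩ × 0.0470/0.9530 = 133 Ω.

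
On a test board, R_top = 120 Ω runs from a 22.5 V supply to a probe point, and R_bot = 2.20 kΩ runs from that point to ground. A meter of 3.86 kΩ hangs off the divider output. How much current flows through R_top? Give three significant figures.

R_bot‖R_L = 1401 Ω, so the source sees R_top + R_bot‖R_L = 1521 Ω.
I = 22.5 V / 1521 Ω = 14.8 mA.

I ≈ 14.8 mA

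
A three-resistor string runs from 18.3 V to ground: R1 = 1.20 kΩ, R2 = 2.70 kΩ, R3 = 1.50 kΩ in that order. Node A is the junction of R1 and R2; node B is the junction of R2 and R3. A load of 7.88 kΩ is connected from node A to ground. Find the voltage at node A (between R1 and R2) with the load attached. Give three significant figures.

Below node A the series string R2+R3 = 4.200 kΩ sits in parallel with the 7.88 kΩ load: 2.740 kΩ.
V_A = 18.3 × 2.740/(1.20 + 2.740) = 12.7 V.

V ≈ 12.7 V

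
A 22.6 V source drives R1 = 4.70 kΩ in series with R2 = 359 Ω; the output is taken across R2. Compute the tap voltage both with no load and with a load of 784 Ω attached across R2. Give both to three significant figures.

Unloaded: 1.60 V; loaded: 1.13 V

Open-circuit: V = 22.6 × 359/(4700 + 359) = 1.60 V.
With the load, R2 becomes R2‖R_L = 246.2 Ω, so V = 22.6 × 246.2/4946 = 1.13 V.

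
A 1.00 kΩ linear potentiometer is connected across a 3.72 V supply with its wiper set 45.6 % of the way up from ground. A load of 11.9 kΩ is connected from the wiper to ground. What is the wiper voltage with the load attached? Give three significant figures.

V ≈ 1.66 V

The wiper splits the pot into (1−α)R = 544.0 Ω above and αR = 456.0 Ω below.
Lower section ‖ load = 439.2 Ω.
V_wiper = 3.72 × 439.2/(544.0 + 439.2) = 1.66 V.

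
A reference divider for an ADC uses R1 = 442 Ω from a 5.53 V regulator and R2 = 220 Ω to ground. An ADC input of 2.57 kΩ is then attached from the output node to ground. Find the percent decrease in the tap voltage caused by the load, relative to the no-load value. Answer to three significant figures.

The divider's output (Thévenin) resistance is R1‖R2 = 146.9 Ω.
Fractional drop under load = R_th/(R_th + R_L) = 146.9 / (146.9 + 2570) = 0.05406.
So the output falls by 5.41 %.

5.41 %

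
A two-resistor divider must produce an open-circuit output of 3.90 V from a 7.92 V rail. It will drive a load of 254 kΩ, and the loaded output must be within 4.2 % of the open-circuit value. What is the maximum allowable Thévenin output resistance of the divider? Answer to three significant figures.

Loading drop = R_th/(R_th + R_L) ≤ 0.0420, so R_th ≤ R_L · ε/(1−ε) = 254 kΩ × 0.0420/0.9580 = 11.1 kΩ.
(Any R1, R2 with R2/(R1+R2) = 0.492 and R1‖R2 ≤ 11.1 kΩ will meet the spec.)

R_th ≤ 11.1 kΩ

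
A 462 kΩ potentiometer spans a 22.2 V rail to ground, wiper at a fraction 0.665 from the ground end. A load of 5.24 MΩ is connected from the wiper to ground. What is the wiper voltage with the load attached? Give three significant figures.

The wiper splits the pot into (1−α)R = 154.8 kΩ above and αR = 307.2 kΩ below.
Lower section ‖ load = 290.2 kΩ.
V_wiper = 22.2 × 290.2/(154.8 + 290.2) = 14.5 V.

V ≈ 14.5 V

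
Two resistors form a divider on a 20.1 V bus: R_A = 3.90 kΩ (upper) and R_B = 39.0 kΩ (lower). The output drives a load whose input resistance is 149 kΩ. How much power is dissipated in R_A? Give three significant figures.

P ≈ 1.30 mW

Total resistance from the source is R_A + (R_B‖R_L) = 34.81 kΩ, so I = 20.1/34.81 kΩ = 0.5774 mA.
P = I²·R_A = (0.5774 mA)² × 3.90 kΩ = 1.30 mW.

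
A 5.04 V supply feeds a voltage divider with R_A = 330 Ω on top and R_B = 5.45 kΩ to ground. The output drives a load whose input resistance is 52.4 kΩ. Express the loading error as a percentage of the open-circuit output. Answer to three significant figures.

0.590 %

The divider's output (Thévenin) resistance is R_A‖R_B = 311.2 Ω.
Fractional drop under load = R_th/(R_th + R_L) = 311.2 / (311.2 + 52400) = 0.005903.
So the output falls by 0.590 %.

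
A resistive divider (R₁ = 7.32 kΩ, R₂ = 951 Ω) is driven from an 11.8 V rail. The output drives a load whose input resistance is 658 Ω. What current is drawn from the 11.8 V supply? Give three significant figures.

I ≈ 1.53 mA

R₂‖R_L = 388.9 Ω, so the source sees R₁ + R₂‖R_L = 7709 Ω.
I = 11.8 V / 7709 Ω = 1.53 mA.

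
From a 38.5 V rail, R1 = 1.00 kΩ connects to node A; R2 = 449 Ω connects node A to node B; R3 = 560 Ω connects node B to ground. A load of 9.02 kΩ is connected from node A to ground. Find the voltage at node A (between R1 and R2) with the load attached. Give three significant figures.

V ≈ 18.3 V

Below node A the series string R2+R3 = 1009 Ω sits in parallel with the 9020 Ω load: 907.5 Ω.
V_A = 38.5 × 907.5/(1000 + 907.5) = 18.3 V.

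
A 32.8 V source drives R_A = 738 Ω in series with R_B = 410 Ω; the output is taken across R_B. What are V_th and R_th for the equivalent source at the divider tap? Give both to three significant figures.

V_th is the open-circuit tap voltage: 32.8 × 410/(738 + 410) = 11.7 V.
With the supply zeroed, R_A and R_B appear in parallel from the tap: R_th = R_A‖R_B = (738 × 410)/1148 = 264 Ω.

V_th = 11.7 V, R_th = 264 Ω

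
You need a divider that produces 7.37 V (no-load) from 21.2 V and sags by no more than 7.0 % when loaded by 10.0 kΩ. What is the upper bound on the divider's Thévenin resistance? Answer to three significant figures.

R_th ≤ 753 Ω

Loading drop = R_th/(R_th + R_L) ≤ 0.0700, so R_th ≤ R_L · ε/(1−ε) = 10.0 kΩ × 0.0700/0.9300 = 753 Ω.
(Any R1, R2 with R2/(R1+R2) = 0.348 and R1‖R2 ≤ 753 Ω will meet the spec.)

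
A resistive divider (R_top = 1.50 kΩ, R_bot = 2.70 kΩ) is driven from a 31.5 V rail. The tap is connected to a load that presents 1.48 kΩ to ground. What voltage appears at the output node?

V_out ≈ 12.3 V

The load sits in parallel with R_bot: R_bot‖R_L = (2.70 × 1.48) / (2.70 + 1.48) = 0.9560 kΩ.
V_out = 31.5 × 0.9560 / (1.50 + 0.9560) = 31.5 × 0.9560/2.456 = 12.3 V.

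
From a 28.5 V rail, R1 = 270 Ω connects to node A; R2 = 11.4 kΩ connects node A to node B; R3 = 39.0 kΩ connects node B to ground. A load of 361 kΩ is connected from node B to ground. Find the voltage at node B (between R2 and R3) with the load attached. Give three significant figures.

At node B, R3 is in parallel with the load: R3‖R_L = 35200 Ω.
Below node A the resistance is R2 + (R3‖R_L) = 46600 Ω, so V_A = 28.5 × 46600/46870 = 28.34 V.
Then V_B = V_A × (R3‖R_L)/(R2 + R3‖R_L) = 28.34 × 35200/46600 = 21.4 V.

V ≈ 21.4 V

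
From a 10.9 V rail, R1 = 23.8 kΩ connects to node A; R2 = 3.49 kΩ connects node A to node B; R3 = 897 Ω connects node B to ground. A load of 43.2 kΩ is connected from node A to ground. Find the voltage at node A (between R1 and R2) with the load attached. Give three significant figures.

Below node A the series string R2+R3 = 4387 Ω sits in parallel with the 43200 Ω load: 3983 Ω.
V_A = 10.9 × 3983/(23800 + 3983) = 1.56 V.

V ≈ 1.56 V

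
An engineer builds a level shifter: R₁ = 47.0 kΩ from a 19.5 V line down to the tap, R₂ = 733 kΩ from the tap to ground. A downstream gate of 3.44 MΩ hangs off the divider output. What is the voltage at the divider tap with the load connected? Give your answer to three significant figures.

V_out ≈ 18.1 V

The load sits in parallel with R₂: R₂‖R_L = (733 × 3440) / (733 + 3440) = 604.2 kΩ.
V_out = 19.5 × 604.2 / (47.0 + 604.2) = 19.5 × 604.2/651.2 = 18.1 V.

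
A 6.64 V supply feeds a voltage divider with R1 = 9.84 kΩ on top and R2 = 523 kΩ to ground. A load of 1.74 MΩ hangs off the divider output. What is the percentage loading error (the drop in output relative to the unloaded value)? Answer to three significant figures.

The divider's output (Thévenin) resistance is R1‖R2 = 9.658 kΩ.
Fractional drop under load = R_th/(R_th + R_L) = 9.658 / (9.658 + 1740) = 0.005520.
So the output falls by 0.552 %.

0.552 %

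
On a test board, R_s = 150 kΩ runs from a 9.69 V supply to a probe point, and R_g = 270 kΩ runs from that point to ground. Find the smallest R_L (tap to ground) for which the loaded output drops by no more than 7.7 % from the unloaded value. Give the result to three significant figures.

R_L(min) ≈ 1.16 MΩ

Output resistance R_th = R_s‖R_g = (150 × 270)/420.0 = 96.43 kΩ.
The fractional drop is R_th/(R_th + R_L); requiring this ≤ 0.0770 gives R_L ≥ R_th(1/0.0770 − 1) = 96.43 × 11.99 = 1.16 MΩ.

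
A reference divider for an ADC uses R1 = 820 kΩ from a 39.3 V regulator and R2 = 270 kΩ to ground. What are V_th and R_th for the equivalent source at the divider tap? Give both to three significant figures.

V_th = 9.73 V, R_th = 203 kΩ

V_th is the open-circuit tap voltage: 39.3 × 270/(820 + 270) = 9.73 V.
With the supply zeroed, R1 and R2 appear in parallel from the tap: R_th = R1‖R2 = (820 × 270)/1090 = 203 kΩ.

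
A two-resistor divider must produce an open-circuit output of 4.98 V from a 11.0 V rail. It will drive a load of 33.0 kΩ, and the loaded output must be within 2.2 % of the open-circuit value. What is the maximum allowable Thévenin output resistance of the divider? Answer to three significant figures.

R_th ≤ 742 Ω

Loading drop = R_th/(R_th + R_L) ≤ 0.0220, so R_th ≤ R_L · ε/(1−ε) = 33.0 kΩ × 0.0220/0.9780 = 742 Ω.
(Any R1, R2 with R2/(R1+R2) = 0.453 and R1‖R2 ≤ 742 Ω will meet the spec.)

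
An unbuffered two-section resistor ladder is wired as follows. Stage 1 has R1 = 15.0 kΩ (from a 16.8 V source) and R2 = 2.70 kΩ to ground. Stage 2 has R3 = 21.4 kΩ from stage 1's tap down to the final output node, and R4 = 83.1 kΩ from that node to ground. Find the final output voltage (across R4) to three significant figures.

Stage 2 presents R3+R4 = 104.5 kΩ as a load on stage 1's tap.
Stage 1's lower leg becomes R2‖(R3+R4) = 2.632 kΩ, so V_mid = 16.8 × 2.632/17.63 = 2.508 V.
Stage 2 is itself unloaded: V_out = V_mid × R4/(R3+R4) = 2.508 × 83.1/104.5 = 1.99 V.

V_out ≈ 1.99 V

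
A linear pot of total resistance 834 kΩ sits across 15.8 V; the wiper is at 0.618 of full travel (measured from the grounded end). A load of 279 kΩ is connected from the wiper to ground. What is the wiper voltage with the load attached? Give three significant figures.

The wiper splits the pot into (1−α)R = 318.6 kΩ above and αR = 515.4 kΩ below.
Lower section ‖ load = 181.0 kΩ.
V_wiper = 15.8 × 181.0/(318.6 + 181.0) = 5.72 V.

V ≈ 5.72 V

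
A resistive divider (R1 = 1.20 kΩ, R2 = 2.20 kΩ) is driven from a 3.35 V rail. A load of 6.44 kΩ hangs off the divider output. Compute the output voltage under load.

The load sits in parallel with R2: R2‖R_L = (2.20 × 6.44) / (2.20 + 6.44) = 1.640 kΩ.
V_out = 3.35 × 1.640 / (1.20 + 1.640) = 3.35 × 1.640/2.840 = 1.93 V.
(Unloaded it would have been 2.17 V.)

V_out ≈ 1.93 V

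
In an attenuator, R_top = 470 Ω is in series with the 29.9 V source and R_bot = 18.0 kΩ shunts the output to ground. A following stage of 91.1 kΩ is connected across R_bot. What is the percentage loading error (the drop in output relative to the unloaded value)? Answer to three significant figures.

The divider's output (Thévenin) resistance is R_top‖R_bot = 458.0 Ω.
Fractional drop under load = R_th/(R_th + R_L) = 458.0 / (458.0 + 91100) = 0.005003.
So the output falls by 0.500 %.

0.500 %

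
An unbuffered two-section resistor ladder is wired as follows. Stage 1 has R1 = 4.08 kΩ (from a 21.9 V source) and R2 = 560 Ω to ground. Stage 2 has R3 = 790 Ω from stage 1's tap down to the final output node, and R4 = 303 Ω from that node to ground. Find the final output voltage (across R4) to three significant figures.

Stage 2 presents R3+R4 = 1093 Ω as a load on stage 1's tap.
Stage 1's lower leg becomes R2‖(R3+R4) = 370.3 Ω, so V_mid = 21.9 × 370.3/4450 = 1.822 V.
Stage 2 is itself unloaded: V_out = V_mid × R4/(R3+R4) = 1.822 × 303/1093 = 0.505 V.

V_out ≈ 0.505 V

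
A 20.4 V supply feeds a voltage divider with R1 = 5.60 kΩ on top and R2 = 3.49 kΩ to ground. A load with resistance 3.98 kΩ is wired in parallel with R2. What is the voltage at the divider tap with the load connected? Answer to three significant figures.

V_out ≈ 5.09 V

The load sits in parallel with R2: R2‖R_L = (3.49 × 3.98) / (3.49 + 3.98) = 1.859 kΩ.
V_out = 20.4 × 1.859 / (5.60 + 1.859) = 20.4 × 1.859/7.459 = 5.09 V.
(Unloaded it would have been 7.83 V.)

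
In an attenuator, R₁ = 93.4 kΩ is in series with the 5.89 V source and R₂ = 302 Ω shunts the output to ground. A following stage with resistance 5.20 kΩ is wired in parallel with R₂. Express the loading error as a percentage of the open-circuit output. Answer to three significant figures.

The divider's output (Thévenin) resistance is R₁‖R₂ = 301.0 Ω.
Fractional drop under load = R_th/(R_th + R_L) = 301.0 / (301.0 + 5200) = 0.05472.
So the output falls by 5.47 %.

5.47 %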